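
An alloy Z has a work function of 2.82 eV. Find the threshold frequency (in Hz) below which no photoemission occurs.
6.8187e+14 Hz

The threshold frequency is when the photon energy equals the work function:
hf₀ = φ

Solving for f₀:
f₀ = φ/h = (2.82 eV × 1.602×10⁻¹⁹ J/eV) / (6.626×10⁻³⁴ J·s)
f₀ = 6.8187e+14 Hz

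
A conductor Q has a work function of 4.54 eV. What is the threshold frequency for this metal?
1.0978e+15 Hz

The threshold frequency is when the photon energy equals the work function:
hf₀ = φ

Solving for f₀:
f₀ = φ/h = (4.54 eV × 1.602×10⁻¹⁹ J/eV) / (6.626×10⁻³⁴ J·s)
f₀ = 1.0978e+15 Hz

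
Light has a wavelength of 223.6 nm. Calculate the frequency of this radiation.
1.3408e+15 Hz

Using the wave equation: c = fλ

Solving for frequency:
f = c/λ = (3×10⁸ m/s) / (223.6×10⁻⁹ m)
f = 1.3408e+15 Hz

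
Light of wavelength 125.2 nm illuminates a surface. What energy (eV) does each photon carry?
9.9029 eV

Using E = hf = hc/λ:

E = hc/λ = (6.626×10⁻³⁴ J·s)(3×10⁸ m/s) / (125.2×10⁻⁹ m)
E = 9.9029 eV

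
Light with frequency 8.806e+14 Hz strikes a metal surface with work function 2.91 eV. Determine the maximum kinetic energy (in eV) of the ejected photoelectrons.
0.7319 eV

Using Einstein's photoelectric equation: KE_max = hf - φ

First, calculate the photon energy:
E_photon = hf = (6.626×10⁻³⁴ J·s)(8.806e+14 Hz)
E_photon = 3.6419 eV

Then, the maximum kinetic energy:
KE_max = E_photon - φ = 3.6419 eV - 2.91 eV = 0.7319 eV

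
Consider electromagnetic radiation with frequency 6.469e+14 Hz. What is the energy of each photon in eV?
2.6754 eV

Using E = hf:

E = hf = (6.626×10⁻³⁴ J·s)(6.469e+14 Hz)
E = 2.6754 eV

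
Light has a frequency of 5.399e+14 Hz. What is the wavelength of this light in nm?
555.27 nm

Using the wave equation: c = fλ

Solving for wavelength:
λ = c/f = (3×10⁸ m/s) / (5.399e+14 Hz)
λ = 555.27 nm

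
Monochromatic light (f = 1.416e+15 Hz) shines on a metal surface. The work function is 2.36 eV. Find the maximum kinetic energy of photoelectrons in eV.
3.4961 eV

Using Einstein's photoelectric equation: KE_max = hf - φ

First, calculate the photon energy:
E_photon = hf = (6.626×10⁻³⁴ J·s)(1.416e+15 Hz)
E_photon = 5.8561 eV

Then, the maximum kinetic energy:
KE_max = E_photon - φ = 5.8561 eV - 2.36 eV = 3.4961 eV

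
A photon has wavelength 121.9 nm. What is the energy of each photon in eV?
10.1710 eV

Using E = hf = hc/λ:

E = hc/λ = (6.626×10⁻³⁴ J·s)(3×10⁸ m/s) / (121.9×10⁻⁹ m)
E = 10.1710 eV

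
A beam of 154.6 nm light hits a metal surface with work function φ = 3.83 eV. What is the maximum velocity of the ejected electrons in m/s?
1.2140e+06 m/s

First, find the maximum kinetic energy:
E_photon = hc/λ = 8.0197 eV
KE_max = E_photon - φ = 8.0197 - 3.83 = 4.1897 eV

Convert to Joules: KE_max = 4.1897 × 1.602×10⁻¹⁹ J = 6.7126e-19 J

Then use KE = ½mv² to find velocity:
v = √(2·KE/m) = √(2 × 6.7126e-19 J / 9.109e-31 kg)
v = 1.2140e+06 m/s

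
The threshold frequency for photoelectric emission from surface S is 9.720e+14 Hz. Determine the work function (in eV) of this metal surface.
4.02 eV

At the threshold frequency, photon energy equals work function:
φ = hf₀

Calculating:
φ = (6.626×10⁻³⁴ J·s)(9.720e+14 Hz)
φ = 4.02 eV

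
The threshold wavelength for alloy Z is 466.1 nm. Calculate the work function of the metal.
2.66 eV

At the threshold wavelength, photon energy equals work function:
φ = hc/λ₀

Calculating:
φ = (6.626×10⁻³⁴ J·s)(3×10⁸ m/s) / (466.1×10⁻⁹ m)
φ = 2.66 eV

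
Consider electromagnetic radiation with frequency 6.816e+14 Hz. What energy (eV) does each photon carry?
2.8189 eV

Using E = hf:

E = hf = (6.626×10⁻³⁴ J·s)(6.816e+14 Hz)
E = 2.8189 eV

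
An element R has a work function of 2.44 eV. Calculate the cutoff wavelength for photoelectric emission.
508.13 nm

The threshold wavelength is when the photon energy equals the work function:
hc/λ₀ = φ

Solving for λ₀:
λ₀ = hc/φ = (6.626×10⁻³⁴ J·s)(3×10⁸ m/s) / (2.44 eV × 1.602×10⁻¹⁹ J/eV)
λ₀ = 508.13 nm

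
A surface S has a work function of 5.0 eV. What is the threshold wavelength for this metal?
247.97 nm

The threshold wavelength is when the photon energy equals the work function:
hc/λ₀ = φ

Solving for λ₀:
λ₀ = hc/φ = (6.626×10⁻³⁴ J·s)(3×10⁸ m/s) / (5.0 eV × 1.602×10⁻¹⁹ J/eV)
λ₀ = 247.97 nm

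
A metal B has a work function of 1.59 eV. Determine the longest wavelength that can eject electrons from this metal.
779.77 nm

The threshold wavelength is when the photon energy equals the work function:
hc/λ₀ = φ

Solving for λ₀:
λ₀ = hc/φ = (6.626×10⁻³⁴ J·s)(3×10⁸ m/s) / (1.59 eV × 1.602×10⁻¹⁹ J/eV)
λ₀ = 779.77 nm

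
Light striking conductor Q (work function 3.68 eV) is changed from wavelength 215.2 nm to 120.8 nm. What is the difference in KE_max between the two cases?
4.5022 eV

Using Einstein's equation: KE_max = hc/λ - φ

For λ₁ = 215.2 nm:
KE₁ = hc/λ₁ - φ = 5.7613 - 3.68 = 2.0813 eV

For λ₂ = 120.8 nm:
KE₂ = hc/λ₂ - φ = 10.2636 - 3.68 = 6.5836 eV

Change in KE:
ΔKE = KE₂ - KE₁ = 6.5836 - 2.0813 = 4.5022 eV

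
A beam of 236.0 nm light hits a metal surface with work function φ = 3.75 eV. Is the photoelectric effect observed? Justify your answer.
Yes

For photoemission, the photon energy must exceed the work function.

Photon energy: E = hc/λ = 5.2536 eV
Work function: φ = 3.75 eV

Since E_photon (5.2536 eV) > φ (3.75 eV), photoemission WILL occur.
The threshold wavelength is λ₀ = hc/φ = 330.6 nm.
Since 236.0 nm < 330.6 nm, the light has sufficient energy.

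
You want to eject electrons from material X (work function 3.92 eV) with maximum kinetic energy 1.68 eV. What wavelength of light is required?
221.40 nm

From Einstein's equation: KE_max = hc/λ - φ

Rearranging for λ:
hc/λ = KE_max + φ
λ = hc/(KE_max + φ)

Required photon energy:
E_photon = KE_max + φ = 1.68 + 3.92 = 5.60 eV

Required wavelength:
λ = hc/E_photon = (6.626×10⁻³⁴)(3×10⁸) / (5.60 × 1.602×10⁻¹⁹)
λ = 221.40 nm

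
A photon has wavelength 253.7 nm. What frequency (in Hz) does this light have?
1.1817e+15 Hz

Using the wave equation: c = fλ

Solving for frequency:
f = c/λ = (3×10⁸ m/s) / (253.7×10⁻⁹ m)
f = 1.1817e+15 Hz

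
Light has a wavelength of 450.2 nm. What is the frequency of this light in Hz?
6.6591e+14 Hz

Using the wave equation: c = fλ

Solving for frequency:
f = c/λ = (3×10⁸ m/s) / (450.2×10⁻⁹ m)
f = 6.6591e+14 Hz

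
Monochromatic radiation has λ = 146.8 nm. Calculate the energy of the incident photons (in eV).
8.4458 eV

Using E = hf = hc/λ:

E = hc/λ = (6.626×10⁻³⁴ J·s)(3×10⁸ m/s) / (146.8×10⁻⁹ m)
E = 8.4458 eV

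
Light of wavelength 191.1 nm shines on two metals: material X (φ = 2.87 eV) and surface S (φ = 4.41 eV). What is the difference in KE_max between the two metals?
1.5400 eV

Using KE_max = hc/λ - φ for each metal:

Photon energy: E = hc/λ = 6.4879 eV

For material X (φ₁ = 2.87 eV):
KE₁ = E - φ₁ = 6.4879 - 2.87 = 3.6179 eV

For surface S (φ₂ = 4.41 eV):
KE₂ = E - φ₂ = 6.4879 - 4.41 = 2.0779 eV

Difference:
ΔKE = KE₁ - KE₂ = 3.6179 - 2.0779 = 1.5400 eV

Note: The difference equals the difference in work functions: 4.41 - 2.87 = 1.54 eV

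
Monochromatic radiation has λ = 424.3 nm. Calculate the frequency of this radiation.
7.0656e+14 Hz

Using the wave equation: c = fλ

Solving for frequency:
f = c/λ = (3×10⁸ m/s) / (424.3×10⁻⁹ m)
f = 7.0656e+14 Hz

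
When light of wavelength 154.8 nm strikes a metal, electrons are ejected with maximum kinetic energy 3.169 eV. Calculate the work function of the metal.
4.84 eV

From Einstein's photoelectric equation: KE_max = hf - φ = hc/λ - φ

Rearranging for φ:
φ = hc/λ - KE_max

Calculate photon energy:
E_photon = hc/λ = 8.0093 eV

Therefore:
φ = 8.0093 - 3.169 = 4.84 eV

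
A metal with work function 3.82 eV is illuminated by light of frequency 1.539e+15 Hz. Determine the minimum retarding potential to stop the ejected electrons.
2.5448 V

The stopping potential V_s satisfies: eV_s = KE_max

First, find KE_max using Einstein's equation:
E_photon = hf = (6.626×10⁻³⁴ J·s)(1.539e+15 Hz) = 6.3648 eV
KE_max = E_photon - φ = 6.3648 - 3.82 = 2.5448 eV

Since eV_s = KE_max:
V_s = KE_max/e = 2.5448 V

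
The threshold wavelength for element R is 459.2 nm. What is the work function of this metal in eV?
2.70 eV

At the threshold wavelength, photon energy equals work function:
φ = hc/λ₀

Calculating:
φ = (6.626×10⁻³⁴ J·s)(3×10⁸ m/s) / (459.2×10⁻⁹ m)
φ = 2.70 eV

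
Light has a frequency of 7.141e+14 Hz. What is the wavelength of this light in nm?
419.82 nm

Using the wave equation: c = fλ

Solving for wavelength:
λ = c/f = (3×10⁸ m/s) / (7.141e+14 Hz)
λ = 419.82 nm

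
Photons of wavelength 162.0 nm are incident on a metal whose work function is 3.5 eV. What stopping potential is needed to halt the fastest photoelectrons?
4.1533 V

The stopping potential V_s satisfies: eV_s = KE_max

First, find KE_max using Einstein's equation:
E_photon = hc/λ = 7.6533 eV
KE_max = E_photon - φ = 7.6533 - 3.5 = 4.1533 eV

Since eV_s = KE_max:
V_s = KE_max/e = 4.1533 V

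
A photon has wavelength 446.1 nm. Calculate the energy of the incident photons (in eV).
2.7793 eV

Using E = hf = hc/λ:

E = hc/λ = (6.626×10⁻³⁴ J·s)(3×10⁸ m/s) / (446.1×10⁻⁹ m)
E = 2.7793 eV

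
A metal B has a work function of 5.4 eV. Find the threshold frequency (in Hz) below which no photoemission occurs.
1.3057e+15 Hz

The threshold frequency is when the photon energy equals the work function:
hf₀ = φ

Solving for f₀:
f₀ = φ/h = (5.4 eV × 1.602×10⁻¹⁹ J/eV) / (6.626×10⁻³⁴ J·s)
f₀ = 1.3057e+15 Hz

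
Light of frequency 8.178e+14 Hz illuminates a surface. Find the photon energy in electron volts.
3.3821 eV

Using E = hf:

E = hf = (6.626×10⁻³⁴ J·s)(8.178e+14 Hz)
E = 3.3821 eV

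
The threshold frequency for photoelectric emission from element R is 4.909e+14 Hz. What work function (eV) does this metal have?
2.03 eV

At the threshold frequency, photon energy equals work function:
φ = hf₀

Calculating:
φ = (6.626×10⁻³⁴ J·s)(4.909e+14 Hz)
φ = 2.03 eV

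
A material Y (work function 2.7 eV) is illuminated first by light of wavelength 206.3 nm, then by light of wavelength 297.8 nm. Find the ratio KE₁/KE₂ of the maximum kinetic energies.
2.2619

Using Einstein's equation: KE_max = hc/λ - φ

For λ₁ = 206.3 nm:
E₁ = hc/λ₁ = 6.0099 eV
KE₁ = E₁ - φ = 6.0099 - 2.7 = 3.3099 eV

For λ₂ = 297.8 nm:
E₂ = hc/λ₂ = 4.1633 eV
KE₂ = E₂ - φ = 4.1633 - 2.7 = 1.4633 eV

Ratio: KE₁/KE₂ = 3.3099/1.4633 = 2.2619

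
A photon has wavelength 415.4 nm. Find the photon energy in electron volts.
2.9847 eV

Using E = hf = hc/λ:

E = hc/λ = (6.626×10⁻³⁴ J·s)(3×10⁸ m/s) / (415.4×10⁻⁹ m)
E = 2.9847 eV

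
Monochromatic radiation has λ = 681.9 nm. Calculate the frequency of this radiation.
4.3964e+14 Hz

Using the wave equation: c = fλ

Solving for frequency:
f = c/λ = (3×10⁸ m/s) / (681.9×10⁻⁹ m)
f = 4.3964e+14 Hz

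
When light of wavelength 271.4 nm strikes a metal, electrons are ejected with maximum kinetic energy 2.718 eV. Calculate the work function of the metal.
1.85 eV

From Einstein's photoelectric equation: KE_max = hf - φ = hc/λ - φ

Rearranging for φ:
φ = hc/λ - KE_max

Calculate photon energy:
E_photon = hc/λ = 4.5683 eV

Therefore:
φ = 4.5683 - 2.718 = 1.85 eV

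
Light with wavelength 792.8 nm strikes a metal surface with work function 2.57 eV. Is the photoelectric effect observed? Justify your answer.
No

For photoemission, the photon energy must exceed the work function.

Photon energy: E = hc/λ = 1.5639 eV
Work function: φ = 2.57 eV

Since E_photon (1.5639 eV) < φ (2.57 eV), photoemission will NOT occur.
The threshold wavelength is λ₀ = hc/φ = 482.4 nm.
Since 792.8 nm > 482.4 nm, the photons lack sufficient energy.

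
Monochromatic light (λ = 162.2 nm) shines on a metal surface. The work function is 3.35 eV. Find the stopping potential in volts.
4.2939 V

The stopping potential V_s satisfies: eV_s = KE_max

First, find KE_max using Einstein's equation:
E_photon = hc/λ = 7.6439 eV
KE_max = E_photon - φ = 7.6439 - 3.35 = 4.2939 eV

Since eV_s = KE_max:
V_s = KE_max/e = 4.2939 V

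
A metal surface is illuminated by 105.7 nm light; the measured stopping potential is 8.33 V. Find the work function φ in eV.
3.40 eV

The stopping potential gives the maximum kinetic energy: KE_max = eV_s = 8.33 eV

From Einstein's photoelectric equation: KE_max = hc/λ - φ
Rearranging: φ = hc/λ - KE_max

Calculate photon energy:
E_photon = hc/λ = (6.626×10⁻³⁴ J·s)(3×10⁸ m/s) / (105.7×10⁻⁹ m) = 11.7298 eV

Therefore:
φ = 11.7298 - 8.33 = 3.40 eV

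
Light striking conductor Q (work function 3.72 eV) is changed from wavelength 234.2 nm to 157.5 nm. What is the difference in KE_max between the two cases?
2.5781 eV

Using Einstein's equation: KE_max = hc/λ - φ

For λ₁ = 234.2 nm:
KE₁ = hc/λ₁ - φ = 5.2939 - 3.72 = 1.5739 eV

For λ₂ = 157.5 nm:
KE₂ = hc/λ₂ - φ = 7.8720 - 3.72 = 4.1520 eV

Change in KE:
ΔKE = KE₂ - KE₁ = 4.1520 - 1.5739 = 2.5781 eV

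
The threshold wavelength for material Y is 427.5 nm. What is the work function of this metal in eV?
2.90 eV

At the threshold wavelength, photon energy equals work function:
φ = hc/λ₀

Calculating:
φ = (6.626×10⁻³⁴ J·s)(3×10⁸ m/s) / (427.5×10⁻⁹ m)
φ = 2.90 eV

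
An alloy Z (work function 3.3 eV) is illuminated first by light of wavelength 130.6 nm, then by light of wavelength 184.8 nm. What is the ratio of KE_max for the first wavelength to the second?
1.8167

Using Einstein's equation: KE_max = hc/λ - φ

For λ₁ = 130.6 nm:
E₁ = hc/λ₁ = 9.4934 eV
KE₁ = E₁ - φ = 9.4934 - 3.3 = 6.1934 eV

For λ₂ = 184.8 nm:
E₂ = hc/λ₂ = 6.7091 eV
KE₂ = E₂ - φ = 6.7091 - 3.3 = 3.4091 eV

Ratio: KE₁/KE₂ = 6.1934/3.4091 = 1.8167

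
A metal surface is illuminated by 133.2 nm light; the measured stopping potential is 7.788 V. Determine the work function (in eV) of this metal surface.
1.52 eV

The stopping potential gives the maximum kinetic energy: KE_max = eV_s = 7.788 eV

From Einstein's photoelectric equation: KE_max = hc/λ - φ
Rearranging: φ = hc/λ - KE_max

Calculate photon energy:
E_photon = hc/λ = (6.626×10⁻³⁴ J·s)(3×10⁸ m/s) / (133.2×10⁻⁹ m) = 9.3081 eV

Therefore:
φ = 9.3081 - 7.788 = 1.52 eV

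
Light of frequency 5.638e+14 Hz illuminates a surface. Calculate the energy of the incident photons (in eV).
2.3317 eV

Using E = hf:

E = hf = (6.626×10⁻³⁴ J·s)(5.638e+14 Hz)
E = 2.3317 eV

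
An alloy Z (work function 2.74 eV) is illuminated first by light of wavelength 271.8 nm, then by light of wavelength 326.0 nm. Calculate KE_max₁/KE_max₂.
1.7133

Using Einstein's equation: KE_max = hc/λ - φ

For λ₁ = 271.8 nm:
E₁ = hc/λ₁ = 4.5616 eV
KE₁ = E₁ - φ = 4.5616 - 2.74 = 1.8216 eV

For λ₂ = 326.0 nm:
E₂ = hc/λ₂ = 3.8032 eV
KE₂ = E₂ - φ = 3.8032 - 2.74 = 1.0632 eV

Ratio: KE₁/KE₂ = 1.8216/1.0632 = 1.7133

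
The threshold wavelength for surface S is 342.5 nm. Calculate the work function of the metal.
3.62 eV

At the threshold wavelength, photon energy equals work function:
φ = hc/λ₀

Calculating:
φ = (6.626×10⁻³⁴ J·s)(3×10⁸ m/s) / (342.5×10⁻⁹ m)
φ = 3.62 eV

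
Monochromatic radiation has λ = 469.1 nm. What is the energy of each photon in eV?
2.6430 eV

Using E = hf = hc/λ:

E = hc/λ = (6.626×10⁻³⁴ J·s)(3×10⁸ m/s) / (469.1×10⁻⁹ m)
E = 2.6430 eV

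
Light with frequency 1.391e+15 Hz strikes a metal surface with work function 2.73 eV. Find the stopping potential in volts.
3.0227 V

The stopping potential V_s satisfies: eV_s = KE_max

First, find KE_max using Einstein's equation:
E_photon = hf = (6.626×10⁻³⁴ J·s)(1.391e+15 Hz) = 5.7527 eV
KE_max = E_photon - φ = 5.7527 - 2.73 = 3.0227 eV

Since eV_s = KE_max:
V_s = KE_max/e = 3.0227 V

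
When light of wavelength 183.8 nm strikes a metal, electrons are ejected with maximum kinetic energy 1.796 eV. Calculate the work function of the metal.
4.95 eV

From Einstein's photoelectric equation: KE_max = hf - φ = hc/λ - φ

Rearranging for φ:
φ = hc/λ - KE_max

Calculate photon energy:
E_photon = hc/λ = 6.7456 eV

Therefore:
φ = 6.7456 - 1.796 = 4.95 eV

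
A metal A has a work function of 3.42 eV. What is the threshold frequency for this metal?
8.2695e+14 Hz

The threshold frequency is when the photon energy equals the work function:
hf₀ = φ

Solving for f₀:
f₀ = φ/h = (3.42 eV × 1.602×10⁻¹⁹ J/eV) / (6.626×10⁻³⁴ J·s)
f₀ = 8.2695e+14 Hz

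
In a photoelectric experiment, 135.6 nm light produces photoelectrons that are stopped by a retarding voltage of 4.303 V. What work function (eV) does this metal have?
4.84 eV

The stopping potential gives the maximum kinetic energy: KE_max = eV_s = 4.303 eV

From Einstein's photoelectric equation: KE_max = hc/λ - φ
Rearranging: φ = hc/λ - KE_max

Calculate photon energy:
E_photon = hc/λ = (6.626×10⁻³⁴ J·s)(3×10⁸ m/s) / (135.6×10⁻⁹ m) = 9.1434 eV

Therefore:
φ = 9.1434 - 4.303 = 4.84 eV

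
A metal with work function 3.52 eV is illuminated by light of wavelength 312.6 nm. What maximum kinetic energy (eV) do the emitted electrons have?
0.4462 eV

Using Einstein's photoelectric equation: KE_max = hf - φ = hc/λ - φ

First, calculate the photon energy:
E_photon = hc/λ = (6.626×10⁻³⁴ J·s)(3×10⁸ m/s) / (312.6×10⁻⁹ m)
E_photon = 3.9662 eV

Then, the maximum kinetic energy:
KE_max = E_photon - φ = 3.9662 eV - 3.52 eV = 0.4462 eV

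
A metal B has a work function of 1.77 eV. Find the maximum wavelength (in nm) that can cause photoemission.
700.48 nm

The threshold wavelength is when the photon energy equals the work function:
hc/λ₀ = φ

Solving for λ₀:
λ₀ = hc/φ = (6.626×10⁻³⁴ J·s)(3×10⁸ m/s) / (1.77 eV × 1.602×10⁻¹⁹ J/eV)
λ₀ = 700.48 nm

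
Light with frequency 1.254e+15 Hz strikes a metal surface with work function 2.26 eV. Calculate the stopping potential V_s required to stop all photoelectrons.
2.9261 V

The stopping potential V_s satisfies: eV_s = KE_max

First, find KE_max using Einstein's equation:
E_photon = hf = (6.626×10⁻³⁴ J·s)(1.254e+15 Hz) = 5.1861 eV
KE_max = E_photon - φ = 5.1861 - 2.26 = 2.9261 eV

Since eV_s = KE_max:
V_s = KE_max/e = 2.9261 V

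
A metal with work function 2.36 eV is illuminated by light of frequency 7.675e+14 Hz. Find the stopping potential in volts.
0.8141 V

The stopping potential V_s satisfies: eV_s = KE_max

First, find KE_max using Einstein's equation:
E_photon = hf = (6.626×10⁻³⁴ J·s)(7.675e+14 Hz) = 3.1741 eV
KE_max = E_photon - φ = 3.1741 - 2.36 = 0.8141 eV

Since eV_s = KE_max:
V_s = KE_max/e = 0.8141 V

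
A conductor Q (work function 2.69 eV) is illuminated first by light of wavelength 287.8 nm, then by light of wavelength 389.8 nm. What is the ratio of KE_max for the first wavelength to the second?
3.2972

Using Einstein's equation: KE_max = hc/λ - φ

For λ₁ = 287.8 nm:
E₁ = hc/λ₁ = 4.3080 eV
KE₁ = E₁ - φ = 4.3080 - 2.69 = 1.6180 eV

For λ₂ = 389.8 nm:
E₂ = hc/λ₂ = 3.1807 eV
KE₂ = E₂ - φ = 3.1807 - 2.69 = 0.4907 eV

Ratio: KE₁/KE₂ = 1.6180/0.4907 = 3.2972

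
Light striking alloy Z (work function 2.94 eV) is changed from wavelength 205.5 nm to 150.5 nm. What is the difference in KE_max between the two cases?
2.2049 eV

Using Einstein's equation: KE_max = hc/λ - φ

For λ₁ = 205.5 nm:
KE₁ = hc/λ₁ - φ = 6.0333 - 2.94 = 3.0933 eV

For λ₂ = 150.5 nm:
KE₂ = hc/λ₂ - φ = 8.2382 - 2.94 = 5.2982 eV

Change in KE:
ΔKE = KE₂ - KE₁ = 5.2982 - 3.0933 = 2.2049 eV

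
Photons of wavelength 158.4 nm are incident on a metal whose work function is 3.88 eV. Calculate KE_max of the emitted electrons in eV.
3.9473 eV

Using Einstein's photoelectric equation: KE_max = hf - φ = hc/λ - φ

First, calculate the photon energy:
E_photon = hc/λ = (6.626×10⁻³⁴ J·s)(3×10⁸ m/s) / (158.4×10⁻⁹ m)
E_photon = 7.8273 eV

Then, the maximum kinetic energy:
KE_max = E_photon - φ = 7.8273 eV - 3.88 eV = 3.9473 eV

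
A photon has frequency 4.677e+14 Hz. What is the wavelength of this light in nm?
640.99 nm

Using the wave equation: c = fλ

Solving for wavelength:
λ = c/f = (3×10⁸ m/s) / (4.677e+14 Hz)
λ = 640.99 nm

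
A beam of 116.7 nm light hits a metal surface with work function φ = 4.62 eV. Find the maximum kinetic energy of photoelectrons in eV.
6.0042 eV

Using Einstein's photoelectric equation: KE_max = hf - φ = hc/λ - φ

First, calculate the photon energy:
E_photon = hc/λ = (6.626×10⁻³⁴ J·s)(3×10⁸ m/s) / (116.7×10⁻⁹ m)
E_photon = 10.6242 eV

Then, the maximum kinetic energy:
KE_max = E_photon - φ = 10.6242 eV - 4.62 eV = 6.0042 eV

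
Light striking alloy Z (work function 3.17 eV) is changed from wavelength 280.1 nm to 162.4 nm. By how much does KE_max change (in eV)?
3.2081 eV

Using Einstein's equation: KE_max = hc/λ - φ

For λ₁ = 280.1 nm:
KE₁ = hc/λ₁ - φ = 4.4264 - 3.17 = 1.2564 eV

For λ₂ = 162.4 nm:
KE₂ = hc/λ₂ - φ = 7.6345 - 3.17 = 4.4645 eV

Change in KE:
ΔKE = KE₂ - KE₁ = 4.4645 - 1.2564 = 3.2081 eV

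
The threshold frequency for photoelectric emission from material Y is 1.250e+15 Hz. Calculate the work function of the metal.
5.17 eV

At the threshold frequency, photon energy equals work function:
φ = hf₀

Calculating:
φ = (6.626×10⁻³⁴ J·s)(1.250e+15 Hz)
φ = 5.17 eV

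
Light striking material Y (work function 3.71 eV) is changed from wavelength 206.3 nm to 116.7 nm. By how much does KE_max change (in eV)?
4.6143 eV

Using Einstein's equation: KE_max = hc/λ - φ

For λ₁ = 206.3 nm:
KE₁ = hc/λ₁ - φ = 6.0099 - 3.71 = 2.2999 eV

For λ₂ = 116.7 nm:
KE₂ = hc/λ₂ - φ = 10.6242 - 3.71 = 6.9142 eV

Change in KE:
ΔKE = KE₂ - KE₁ = 6.9142 - 2.2999 = 4.6143 eV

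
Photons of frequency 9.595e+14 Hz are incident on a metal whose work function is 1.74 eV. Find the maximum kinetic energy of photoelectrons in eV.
2.2282 eV

Using Einstein's photoelectric equation: KE_max = hf - φ

First, calculate the photon energy:
E_photon = hf = (6.626×10⁻³⁴ J·s)(9.595e+14 Hz)
E_photon = 3.9682 eV

Then, the maximum kinetic energy:
KE_max = E_photon - φ = 3.9682 eV - 1.74 eV = 2.2282 eV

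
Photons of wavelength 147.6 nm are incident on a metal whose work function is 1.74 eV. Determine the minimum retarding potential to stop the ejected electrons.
6.6600 V

The stopping potential V_s satisfies: eV_s = KE_max

First, find KE_max using Einstein's equation:
E_photon = hc/λ = 8.4000 eV
KE_max = E_photon - φ = 8.4000 - 1.74 = 6.6600 eV

Since eV_s = KE_max:
V_s = KE_max/e = 6.6600 V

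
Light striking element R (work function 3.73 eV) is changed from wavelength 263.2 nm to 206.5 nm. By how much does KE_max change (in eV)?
1.2934 eV

Using Einstein's equation: KE_max = hc/λ - φ

For λ₁ = 263.2 nm:
KE₁ = hc/λ₁ - φ = 4.7106 - 3.73 = 0.9806 eV

For λ₂ = 206.5 nm:
KE₂ = hc/λ₂ - φ = 6.0041 - 3.73 = 2.2741 eV

Change in KE:
ΔKE = KE₂ - KE₁ = 2.2741 - 0.9806 = 1.2934 eV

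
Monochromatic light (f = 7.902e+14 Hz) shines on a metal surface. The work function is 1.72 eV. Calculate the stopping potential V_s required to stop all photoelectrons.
1.5480 V

The stopping potential V_s satisfies: eV_s = KE_max

First, find KE_max using Einstein's equation:
E_photon = hf = (6.626×10⁻³⁴ J·s)(7.902e+14 Hz) = 3.2680 eV
KE_max = E_photon - φ = 3.2680 - 1.72 = 1.5480 eV

Since eV_s = KE_max:
V_s = KE_max/e = 1.5480 V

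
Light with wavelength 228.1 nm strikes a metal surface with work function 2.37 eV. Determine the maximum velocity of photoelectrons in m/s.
1.0384e+06 m/s

First, find the maximum kinetic energy:
E_photon = hc/λ = 5.4355 eV
KE_max = E_photon - φ = 5.4355 - 2.37 = 3.0655 eV

Convert to Joules: KE_max = 3.0655 × 1.602×10⁻¹⁹ J = 4.9115e-19 J

Then use KE = ½mv² to find velocity:
v = √(2·KE/m) = √(2 × 4.9115e-19 J / 9.109e-31 kg)
v = 1.0384e+06 m/s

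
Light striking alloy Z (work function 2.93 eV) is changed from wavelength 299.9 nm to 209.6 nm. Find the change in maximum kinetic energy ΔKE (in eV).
1.7811 eV

Using Einstein's equation: KE_max = hc/λ - φ

For λ₁ = 299.9 nm:
KE₁ = hc/λ₁ - φ = 4.1342 - 2.93 = 1.2042 eV

For λ₂ = 209.6 nm:
KE₂ = hc/λ₂ - φ = 5.9153 - 2.93 = 2.9853 eV

Change in KE:
ΔKE = KE₂ - KE₁ = 2.9853 - 1.2042 = 1.7811 eV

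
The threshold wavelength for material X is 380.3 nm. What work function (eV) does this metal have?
3.26 eV

At the threshold wavelength, photon energy equals work function:
φ = hc/λ₀

Calculating:
φ = (6.626×10⁻³⁴ J·s)(3×10⁸ m/s) / (380.3×10⁻⁹ m)
φ = 3.26 eV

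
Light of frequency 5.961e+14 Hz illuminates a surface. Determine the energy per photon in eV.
2.4653 eV

Using E = hf:

E = hf = (6.626×10⁻³⁴ J·s)(5.961e+14 Hz)
E = 2.4653 eV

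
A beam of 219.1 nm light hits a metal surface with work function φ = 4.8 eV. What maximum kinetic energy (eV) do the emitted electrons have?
0.8588 eV

Using Einstein's photoelectric equation: KE_max = hf - φ = hc/λ - φ

First, calculate the photon energy:
E_photon = hc/λ = (6.626×10⁻³⁴ J·s)(3×10⁸ m/s) / (219.1×10⁻⁹ m)
E_photon = 5.6588 eV

Then, the maximum kinetic energy:
KE_max = E_photon - φ = 5.6588 eV - 4.8 eV = 0.8588 eV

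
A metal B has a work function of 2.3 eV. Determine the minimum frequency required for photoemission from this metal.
5.5614e+14 Hz

The threshold frequency is when the photon energy equals the work function:
hf₀ = φ

Solving for f₀:
f₀ = φ/h = (2.3 eV × 1.602×10⁻¹⁹ J/eV) / (6.626×10⁻³⁴ J·s)
f₀ = 5.5614e+14 Hz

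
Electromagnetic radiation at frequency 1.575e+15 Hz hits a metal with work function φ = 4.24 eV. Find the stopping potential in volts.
2.2737 V

The stopping potential V_s satisfies: eV_s = KE_max

First, find KE_max using Einstein's equation:
E_photon = hf = (6.626×10⁻³⁴ J·s)(1.575e+15 Hz) = 6.5137 eV
KE_max = E_photon - φ = 6.5137 - 4.24 = 2.2737 eV

Since eV_s = KE_max:
V_s = KE_max/e = 2.2737 V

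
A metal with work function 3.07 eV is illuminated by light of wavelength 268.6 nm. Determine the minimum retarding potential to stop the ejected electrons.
1.5459 V

The stopping potential V_s satisfies: eV_s = KE_max

First, find KE_max using Einstein's equation:
E_photon = hc/λ = 4.6159 eV
KE_max = E_photon - φ = 4.6159 - 3.07 = 1.5459 eV

Since eV_s = KE_max:
V_s = KE_max/e = 1.5459 V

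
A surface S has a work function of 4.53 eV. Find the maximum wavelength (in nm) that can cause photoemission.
273.70 nm

The threshold wavelength is when the photon energy equals the work function:
hc/λ₀ = φ

Solving for λ₀:
λ₀ = hc/φ = (6.626×10⁻³⁴ J·s)(3×10⁸ m/s) / (4.53 eV × 1.602×10⁻¹⁹ J/eV)
λ₀ = 273.70 nm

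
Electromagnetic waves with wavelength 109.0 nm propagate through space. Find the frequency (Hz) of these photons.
2.7504e+15 Hz

Using the wave equation: c = fλ

Solving for frequency:
f = c/λ = (3×10⁸ m/s) / (109.0×10⁻⁹ m)
f = 2.7504e+15 Hz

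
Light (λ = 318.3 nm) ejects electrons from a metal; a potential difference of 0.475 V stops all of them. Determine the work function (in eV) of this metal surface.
3.42 eV

The stopping potential gives the maximum kinetic energy: KE_max = eV_s = 0.475 eV

From Einstein's photoelectric equation: KE_max = hc/λ - φ
Rearranging: φ = hc/λ - KE_max

Calculate photon energy:
E_photon = hc/λ = (6.626×10⁻³⁴ J·s)(3×10⁸ m/s) / (318.3×10⁻⁹ m) = 3.8952 eV

Therefore:
φ = 3.8952 - 0.475 = 3.42 eV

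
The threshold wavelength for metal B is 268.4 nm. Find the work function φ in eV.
4.62 eV

At the threshold wavelength, photon energy equals work function:
φ = hc/λ₀

Calculating:
φ = (6.626×10⁻³⁴ J·s)(3×10⁸ m/s) / (268.4×10⁻⁹ m)
φ = 4.62 eV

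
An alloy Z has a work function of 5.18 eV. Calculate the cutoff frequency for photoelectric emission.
1.2525e+15 Hz

The threshold frequency is when the photon energy equals the work function:
hf₀ = φ

Solving for f₀:
f₀ = φ/h = (5.18 eV × 1.602×10⁻¹⁹ J/eV) / (6.626×10⁻³⁴ J·s)
f₀ = 1.2525e+15 Hz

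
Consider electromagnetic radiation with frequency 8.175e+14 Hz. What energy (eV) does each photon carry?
3.3809 eV

Using E = hf:

E = hf = (6.626×10⁻³⁴ J·s)(8.175e+14 Hz)
E = 3.3809 eV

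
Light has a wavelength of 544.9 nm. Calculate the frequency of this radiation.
5.5018e+14 Hz

Using the wave equation: c = fλ

Solving for frequency:
f = c/λ = (3×10⁸ m/s) / (544.9×10⁻⁹ m)
f = 5.5018e+14 Hz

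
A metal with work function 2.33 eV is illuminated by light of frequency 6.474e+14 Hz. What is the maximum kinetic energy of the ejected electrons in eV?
0.3474 eV

Using Einstein's photoelectric equation: KE_max = hf - φ

First, calculate the photon energy:
E_photon = hf = (6.626×10⁻³⁴ J·s)(6.474e+14 Hz)
E_photon = 2.6774 eV

Then, the maximum kinetic energy:
KE_max = E_photon - φ = 2.6774 eV - 2.33 eV = 0.3474 eV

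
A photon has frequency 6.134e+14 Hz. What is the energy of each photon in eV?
2.5368 eV

Using E = hf:

E = hf = (6.626×10⁻³⁴ J·s)(6.134e+14 Hz)
E = 2.5368 eV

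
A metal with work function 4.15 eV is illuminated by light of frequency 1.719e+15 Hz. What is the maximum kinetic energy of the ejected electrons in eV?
2.9592 eV

Using Einstein's photoelectric equation: KE_max = hf - φ

First, calculate the photon energy:
E_photon = hf = (6.626×10⁻³⁴ J·s)(1.719e+15 Hz)
E_photon = 7.1092 eV

Then, the maximum kinetic energy:
KE_max = E_photon - φ = 7.1092 eV - 4.15 eV = 2.9592 eV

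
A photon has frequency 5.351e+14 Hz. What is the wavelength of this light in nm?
560.26 nm

Using the wave equation: c = fλ

Solving for wavelength:
λ = c/f = (3×10⁸ m/s) / (5.351e+14 Hz)
λ = 560.26 nm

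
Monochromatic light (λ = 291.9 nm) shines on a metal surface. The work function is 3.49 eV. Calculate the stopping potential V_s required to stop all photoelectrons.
0.7575 V

The stopping potential V_s satisfies: eV_s = KE_max

First, find KE_max using Einstein's equation:
E_photon = hc/λ = 4.2475 eV
KE_max = E_photon - φ = 4.2475 - 3.49 = 0.7575 eV

Since eV_s = KE_max:
V_s = KE_max/e = 0.7575 V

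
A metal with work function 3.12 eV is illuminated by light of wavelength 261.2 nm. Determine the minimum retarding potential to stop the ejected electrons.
1.6267 V

The stopping potential V_s satisfies: eV_s = KE_max

First, find KE_max using Einstein's equation:
E_photon = hc/λ = 4.7467 eV
KE_max = E_photon - φ = 4.7467 - 3.12 = 1.6267 eV

Since eV_s = KE_max:
V_s = KE_max/e = 1.6267 V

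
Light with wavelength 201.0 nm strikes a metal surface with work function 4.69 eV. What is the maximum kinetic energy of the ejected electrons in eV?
1.4784 eV

Using Einstein's photoelectric equation: KE_max = hf - φ = hc/λ - φ

First, calculate the photon energy:
E_photon = hc/λ = (6.626×10⁻³⁴ J·s)(3×10⁸ m/s) / (201.0×10⁻⁹ m)
E_photon = 6.1684 eV

Then, the maximum kinetic energy:
KE_max = E_photon - φ = 6.1684 eV - 4.69 eV = 1.4784 eV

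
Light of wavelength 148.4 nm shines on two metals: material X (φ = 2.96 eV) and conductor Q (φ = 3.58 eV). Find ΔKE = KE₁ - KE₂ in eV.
0.6200 eV

Using KE_max = hc/λ - φ for each metal:

Photon energy: E = hc/λ = 8.3547 eV

For material X (φ₁ = 2.96 eV):
KE₁ = E - φ₁ = 8.3547 - 2.96 = 5.3947 eV

For conductor Q (φ₂ = 3.58 eV):
KE₂ = E - φ₂ = 8.3547 - 3.58 = 4.7747 eV

Difference:
ΔKE = KE₁ - KE₂ = 5.3947 - 4.7747 = 0.6200 eV

Note: The difference equals the difference in work functions: 3.58 - 2.96 = 0.62 eV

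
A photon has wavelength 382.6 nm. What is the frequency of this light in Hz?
7.8357e+14 Hz

Using the wave equation: c = fλ

Solving for frequency:
f = c/λ = (3×10⁸ m/s) / (382.6×10⁻⁹ m)
f = 7.8357e+14 Hz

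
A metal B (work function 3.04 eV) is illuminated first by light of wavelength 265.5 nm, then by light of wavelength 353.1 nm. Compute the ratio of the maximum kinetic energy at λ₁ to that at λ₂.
3.4581

Using Einstein's equation: KE_max = hc/λ - φ

For λ₁ = 265.5 nm:
E₁ = hc/λ₁ = 4.6698 eV
KE₁ = E₁ - φ = 4.6698 - 3.04 = 1.6298 eV

For λ₂ = 353.1 nm:
E₂ = hc/λ₂ = 3.5113 eV
KE₂ = E₂ - φ = 3.5113 - 3.04 = 0.4713 eV

Ratio: KE₁/KE₂ = 1.6298/0.4713 = 3.4581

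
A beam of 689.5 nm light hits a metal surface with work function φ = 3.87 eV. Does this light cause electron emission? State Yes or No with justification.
No

For photoemission, the photon energy must exceed the work function.

Photon energy: E = hc/λ = 1.7982 eV
Work function: φ = 3.87 eV

Since E_photon (1.7982 eV) < φ (3.87 eV), photoemission will NOT occur.
The threshold wavelength is λ₀ = hc/φ = 320.4 nm.
Since 689.5 nm > 320.4 nm, the photons lack sufficient energy.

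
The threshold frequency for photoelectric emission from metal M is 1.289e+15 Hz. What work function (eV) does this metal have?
5.33 eV

At the threshold frequency, photon energy equals work function:
φ = hf₀

Calculating:
φ = (6.626×10⁻³⁴ J·s)(1.289e+15 Hz)
φ = 5.33 eV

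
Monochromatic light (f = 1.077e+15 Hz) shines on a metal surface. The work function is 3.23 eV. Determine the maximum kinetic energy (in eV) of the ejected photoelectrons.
1.2241 eV

Using Einstein's photoelectric equation: KE_max = hf - φ

First, calculate the photon energy:
E_photon = hf = (6.626×10⁻³⁴ J·s)(1.077e+15 Hz)
E_photon = 4.4541 eV

Then, the maximum kinetic energy:
KE_max = E_photon - φ = 4.4541 eV - 3.23 eV = 1.2241 eV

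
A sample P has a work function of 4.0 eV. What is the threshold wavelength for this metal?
309.96 nm

The threshold wavelength is when the photon energy equals the work function:
hc/λ₀ = φ

Solving for λ₀:
λ₀ = hc/φ = (6.626×10⁻³⁴ J·s)(3×10⁸ m/s) / (4.0 eV × 1.602×10⁻¹⁹ J/eV)
λ₀ = 309.96 nm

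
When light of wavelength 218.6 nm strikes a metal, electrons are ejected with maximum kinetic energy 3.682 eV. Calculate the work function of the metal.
1.99 eV

From Einstein's photoelectric equation: KE_max = hf - φ = hc/λ - φ

Rearranging for φ:
φ = hc/λ - KE_max

Calculate photon energy:
E_photon = hc/λ = 5.6717 eV

Therefore:
φ = 5.6717 - 3.682 = 1.99 eV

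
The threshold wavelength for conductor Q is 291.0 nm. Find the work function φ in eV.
4.26 eV

At the threshold wavelength, photon energy equals work function:
φ = hc/λ₀

Calculating:
φ = (6.626×10⁻³⁴ J·s)(3×10⁸ m/s) / (291.0×10⁻⁹ m)
φ = 4.26 eV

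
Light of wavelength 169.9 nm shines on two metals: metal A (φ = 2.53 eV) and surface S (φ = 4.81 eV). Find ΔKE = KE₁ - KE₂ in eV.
2.2800 eV

Using KE_max = hc/λ - φ for each metal:

Photon energy: E = hc/λ = 7.2975 eV

For metal A (φ₁ = 2.53 eV):
KE₁ = E - φ₁ = 7.2975 - 2.53 = 4.7675 eV

For surface S (φ₂ = 4.81 eV):
KE₂ = E - φ₂ = 7.2975 - 4.81 = 2.4875 eV

Difference:
ΔKE = KE₁ - KE₂ = 4.7675 - 2.4875 = 2.2800 eV

Note: The difference equals the difference in work functions: 4.81 - 2.53 = 2.28 eV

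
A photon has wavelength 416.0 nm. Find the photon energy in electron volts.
2.9804 eV

Using E = hf = hc/λ:

E = hc/λ = (6.626×10⁻³⁴ J·s)(3×10⁸ m/s) / (416.0×10⁻⁹ m)
E = 2.9804 eV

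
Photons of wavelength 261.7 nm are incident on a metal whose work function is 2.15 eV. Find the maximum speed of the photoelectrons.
9.5407e+05 m/s

First, find the maximum kinetic energy:
E_photon = hc/λ = 4.7376 eV
KE_max = E_photon - φ = 4.7376 - 2.15 = 2.5876 eV

Convert to Joules: KE_max = 2.5876 × 1.602×10⁻¹⁹ J = 4.1459e-19 J

Then use KE = ½mv² to find velocity:
v = √(2·KE/m) = √(2 × 4.1459e-19 J / 9.109e-31 kg)
v = 9.5407e+05 m/s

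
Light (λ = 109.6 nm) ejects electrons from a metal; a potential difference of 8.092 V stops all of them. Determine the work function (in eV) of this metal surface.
3.22 eV

The stopping potential gives the maximum kinetic energy: KE_max = eV_s = 8.092 eV

From Einstein's photoelectric equation: KE_max = hc/λ - φ
Rearranging: φ = hc/λ - KE_max

Calculate photon energy:
E_photon = hc/λ = (6.626×10⁻³⁴ J·s)(3×10⁸ m/s) / (109.6×10⁻⁹ m) = 11.3124 eV

Therefore:
φ = 11.3124 - 8.092 = 3.22 eV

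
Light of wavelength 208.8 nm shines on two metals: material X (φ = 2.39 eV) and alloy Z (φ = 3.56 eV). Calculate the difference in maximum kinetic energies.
1.1700 eV

Using KE_max = hc/λ - φ for each metal:

Photon energy: E = hc/λ = 5.9379 eV

For material X (φ₁ = 2.39 eV):
KE₁ = E - φ₁ = 5.9379 - 2.39 = 3.5479 eV

For alloy Z (φ₂ = 3.56 eV):
KE₂ = E - φ₂ = 5.9379 - 3.56 = 2.3779 eV

Difference:
ΔKE = KE₁ - KE₂ = 3.5479 - 2.3779 = 1.1700 eV

Note: The difference equals the difference in work functions: 3.56 - 2.39 = 1.17 eV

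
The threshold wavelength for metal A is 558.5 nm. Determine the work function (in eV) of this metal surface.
2.22 eV

At the threshold wavelength, photon energy equals work function:
φ = hc/λ₀

Calculating:
φ = (6.626×10⁻³⁴ J·s)(3×10⁸ m/s) / (558.5×10⁻⁹ m)
φ = 2.22 eV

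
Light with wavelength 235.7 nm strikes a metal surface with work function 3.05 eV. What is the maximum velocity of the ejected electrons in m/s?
8.8175e+05 m/s

First, find the maximum kinetic energy:
E_photon = hc/λ = 5.2603 eV
KE_max = E_photon - φ = 5.2603 - 3.05 = 2.2103 eV

Convert to Joules: KE_max = 2.2103 × 1.602×10⁻¹⁹ J = 3.5412e-19 J

Then use KE = ½mv² to find velocity:
v = √(2·KE/m) = √(2 × 3.5412e-19 J / 9.109e-31 kg)
v = 8.8175e+05 m/s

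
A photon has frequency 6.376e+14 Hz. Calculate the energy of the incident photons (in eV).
2.6369 eV

Using E = hf:

E = hf = (6.626×10⁻³⁴ J·s)(6.376e+14 Hz)
E = 2.6369 eV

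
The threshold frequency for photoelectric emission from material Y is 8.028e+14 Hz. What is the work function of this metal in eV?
3.32 eV

At the threshold frequency, photon energy equals work function:
φ = hf₀

Calculating:
φ = (6.626×10⁻³⁴ J·s)(8.028e+14 Hz)
φ = 3.32 eV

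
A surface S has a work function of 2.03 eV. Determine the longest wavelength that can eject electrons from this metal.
610.76 nm

The threshold wavelength is when the photon energy equals the work function:
hc/λ₀ = φ

Solving for λ₀:
λ₀ = hc/φ = (6.626×10⁻³⁴ J·s)(3×10⁸ m/s) / (2.03 eV × 1.602×10⁻¹⁹ J/eV)
λ₀ = 610.76 nm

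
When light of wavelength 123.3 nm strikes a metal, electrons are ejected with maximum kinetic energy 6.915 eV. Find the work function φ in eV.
3.14 eV

From Einstein's photoelectric equation: KE_max = hf - φ = hc/λ - φ

Rearranging for φ:
φ = hc/λ - KE_max

Calculate photon energy:
E_photon = hc/λ = 10.0555 eV

Therefore:
φ = 10.0555 - 6.915 = 3.14 eV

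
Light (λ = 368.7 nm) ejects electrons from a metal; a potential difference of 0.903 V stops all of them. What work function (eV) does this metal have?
2.46 eV

The stopping potential gives the maximum kinetic energy: KE_max = eV_s = 0.903 eV

From Einstein's photoelectric equation: KE_max = hc/λ - φ
Rearranging: φ = hc/λ - KE_max

Calculate photon energy:
E_photon = hc/λ = (6.626×10⁻³⁴ J·s)(3×10⁸ m/s) / (368.7×10⁻⁹ m) = 3.3627 eV

Therefore:
φ = 3.3627 - 0.903 = 2.46 eV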